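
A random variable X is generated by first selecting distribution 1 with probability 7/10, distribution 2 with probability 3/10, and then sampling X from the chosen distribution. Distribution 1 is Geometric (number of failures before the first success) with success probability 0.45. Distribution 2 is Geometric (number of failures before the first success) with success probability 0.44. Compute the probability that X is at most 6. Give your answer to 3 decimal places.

0.984

Conditional on each component, P(X ≤ 6): 1: 0.984776; 2: 0.982729.
By total probability, P(X ≤ 6) = 0.7·0.984776 + 0.3·0.982729 = 0.984162.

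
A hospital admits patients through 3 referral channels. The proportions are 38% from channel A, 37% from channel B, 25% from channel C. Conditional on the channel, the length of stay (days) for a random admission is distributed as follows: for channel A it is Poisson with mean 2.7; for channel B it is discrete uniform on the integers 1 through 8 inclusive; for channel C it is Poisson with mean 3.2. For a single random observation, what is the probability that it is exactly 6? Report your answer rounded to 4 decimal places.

0.0752

Conditional on each channel, P(X = 6): A: 0.0361622; B: 0.125; C: 0.060789.
By total probability, P(X = 6) = 0.38·0.0361622 + 0.37·0.125 + 0.25·0.060789 = 0.0751889.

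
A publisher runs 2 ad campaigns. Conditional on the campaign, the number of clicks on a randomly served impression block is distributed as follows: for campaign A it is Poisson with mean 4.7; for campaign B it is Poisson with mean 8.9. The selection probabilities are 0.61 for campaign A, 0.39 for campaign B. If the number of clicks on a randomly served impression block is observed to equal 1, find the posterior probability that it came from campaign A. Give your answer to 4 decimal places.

0.9822

Likelihoods P(X=1 | ·): A: 0.0427478; B: 0.00121386.
Posterior ∝ prior × likelihood. Numerator for A: 0.61·0.0427478 = 0.0260762.
Normalizing constant: 0.61·0.0427478 + 0.39·0.00121386 = 0.0265496.
P(A | observation) = 0.0260762 / 0.0265496 = 0.982169.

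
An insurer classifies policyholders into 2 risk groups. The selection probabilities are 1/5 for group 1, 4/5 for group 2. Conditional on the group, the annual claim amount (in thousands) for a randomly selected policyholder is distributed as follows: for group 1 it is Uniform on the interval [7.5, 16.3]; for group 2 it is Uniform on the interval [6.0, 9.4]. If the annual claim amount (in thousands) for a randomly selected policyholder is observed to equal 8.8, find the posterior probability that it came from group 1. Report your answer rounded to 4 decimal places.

Likelihoods f(8.8 | ·): 1: 0.113636; 2: 0.294118.
Posterior ∝ prior × likelihood. Numerator for 1: 0.2·0.113636 = 0.0227273.
Normalizing constant: 0.2·0.113636 + 0.8·0.294118 = 0.258021.
P(1 | observation) = 0.0227273 / 0.258021 = 0.0880829.

0.0881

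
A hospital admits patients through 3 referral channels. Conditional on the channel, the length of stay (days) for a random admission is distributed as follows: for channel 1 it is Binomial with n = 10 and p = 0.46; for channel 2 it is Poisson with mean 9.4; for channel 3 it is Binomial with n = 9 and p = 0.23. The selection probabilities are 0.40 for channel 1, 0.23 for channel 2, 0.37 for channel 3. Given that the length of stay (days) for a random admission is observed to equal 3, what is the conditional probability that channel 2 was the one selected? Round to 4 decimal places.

Likelihoods P(X=3 | ·): 1: 0.156391; 2: 0.0114515; 3: 0.213014.
Posterior ∝ prior × likelihood. Numerator for 2: 0.23·0.0114515 = 0.00263386.
Normalizing constant: 0.4·0.156391 + 0.23·0.0114515 + 0.37·0.213014 = 0.144005.
P(2 | observation) = 0.00263386 / 0.144005 = 0.01829.

0.0183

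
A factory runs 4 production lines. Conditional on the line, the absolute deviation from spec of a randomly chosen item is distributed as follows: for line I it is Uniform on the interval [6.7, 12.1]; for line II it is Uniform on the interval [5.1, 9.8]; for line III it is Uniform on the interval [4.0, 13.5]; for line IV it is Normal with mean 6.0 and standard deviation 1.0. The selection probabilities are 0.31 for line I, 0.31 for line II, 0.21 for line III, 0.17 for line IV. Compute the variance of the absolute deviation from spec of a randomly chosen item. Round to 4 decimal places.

Per component, I: μ=9.4, E[X²]=90.79; II: μ=7.45, E[X²]=57.3433; III: μ=8.75, E[X²]=84.0833; IV: μ=6, E[X²]=37.
E[X] = 0.31·9.4 + 0.31·7.45 + 0.21·8.75 + 0.17·6 = 8.081.
E[X²] = 0.31·90.79 + 0.31·57.3433 + 0.21·84.0833 + 0.17·37 = 69.8688.
Var(X) = E[X²] − (E[X])² = 69.8688 − 65.3026 = 4.56627.

4.5663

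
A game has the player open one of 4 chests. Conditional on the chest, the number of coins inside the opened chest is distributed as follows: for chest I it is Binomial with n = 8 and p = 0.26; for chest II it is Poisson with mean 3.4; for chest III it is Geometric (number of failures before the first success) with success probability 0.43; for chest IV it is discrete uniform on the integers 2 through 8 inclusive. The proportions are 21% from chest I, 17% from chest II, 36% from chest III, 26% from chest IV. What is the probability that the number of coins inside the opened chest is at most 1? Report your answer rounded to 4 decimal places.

0.3400

Conditional on each chest, P(X ≤ 1): I: 0.342666; II: 0.146842; III: 0.6751; IV: 0.
By total probability, P(X ≤ 1) = 0.21·0.342666 + 0.17·0.146842 + 0.36·0.6751 + 0.26·0 = 0.339959.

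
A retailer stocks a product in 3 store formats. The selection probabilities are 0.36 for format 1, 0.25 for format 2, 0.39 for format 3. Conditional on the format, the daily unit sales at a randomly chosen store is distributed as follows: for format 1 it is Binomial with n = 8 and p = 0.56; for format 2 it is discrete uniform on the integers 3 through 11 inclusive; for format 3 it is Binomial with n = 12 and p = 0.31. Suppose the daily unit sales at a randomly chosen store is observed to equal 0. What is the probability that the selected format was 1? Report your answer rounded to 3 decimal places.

Likelihoods P(X=0 | ·): 1: 0.00140482; 2: 0; 3: 0.0116463.
Posterior ∝ prior × likelihood. Numerator for 1: 0.36·0.00140482 = 0.000505736.
Normalizing constant: 0.36·0.00140482 + 0.25·0 + 0.39·0.0116463 = 0.0050478.
P(1 | observation) = 0.000505736 / 0.0050478 = 0.100189.

0.100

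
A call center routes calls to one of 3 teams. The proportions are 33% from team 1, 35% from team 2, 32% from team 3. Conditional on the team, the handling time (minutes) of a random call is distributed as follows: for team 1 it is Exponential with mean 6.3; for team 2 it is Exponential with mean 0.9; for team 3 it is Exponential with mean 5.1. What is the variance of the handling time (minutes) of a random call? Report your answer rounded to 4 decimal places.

Per component, 1: μ=6.3, E[X²]=79.38; 2: μ=0.9, E[X²]=1.62; 3: μ=5.1, E[X²]=52.02.
E[X] = 0.33·6.3 + 0.35·0.9 + 0.32·5.1 = 4.026.
E[X²] = 0.33·79.38 + 0.35·1.62 + 0.32·52.02 = 43.4088.
Var(X) = E[X²] − (E[X])² = 43.4088 − 16.2087 = 27.2001.

27.2001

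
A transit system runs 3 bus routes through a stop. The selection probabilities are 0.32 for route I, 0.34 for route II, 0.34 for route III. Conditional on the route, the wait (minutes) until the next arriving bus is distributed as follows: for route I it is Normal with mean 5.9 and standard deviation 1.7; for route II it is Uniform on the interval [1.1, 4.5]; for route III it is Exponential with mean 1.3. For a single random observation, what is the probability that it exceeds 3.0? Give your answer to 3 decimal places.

0.490

Conditional on each route, P(X > 3.0): I: 0.955985; II: 0.441176; III: 0.0994906.
By total probability, P(X > 3.0) = 0.32·0.955985 + 0.34·0.441176 + 0.34·0.0994906 = 0.489742.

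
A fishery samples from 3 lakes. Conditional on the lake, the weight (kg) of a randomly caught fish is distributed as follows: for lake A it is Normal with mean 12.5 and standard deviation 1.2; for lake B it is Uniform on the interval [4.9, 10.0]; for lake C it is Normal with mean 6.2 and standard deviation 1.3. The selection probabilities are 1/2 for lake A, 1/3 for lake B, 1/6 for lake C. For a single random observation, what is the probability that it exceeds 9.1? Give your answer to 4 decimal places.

Conditional on each lake, P(X > 9.1): A: 0.997697; B: 0.176471; C: 0.0128482.
By total probability, P(X > 9.1) = 0.5·0.997697 + 0.333333·0.176471 + 0.166667·0.0128482 = 0.559813.

0.5598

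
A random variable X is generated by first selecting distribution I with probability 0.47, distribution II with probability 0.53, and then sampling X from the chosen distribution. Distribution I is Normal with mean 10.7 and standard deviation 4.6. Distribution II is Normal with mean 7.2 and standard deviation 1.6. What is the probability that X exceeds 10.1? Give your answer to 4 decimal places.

Conditional on each component, P(X > 10.1): I: 0.551889; II: 0.0349545.
By total probability, P(X > 10.1) = 0.47·0.551889 + 0.53·0.0349545 = 0.277914.

0.2779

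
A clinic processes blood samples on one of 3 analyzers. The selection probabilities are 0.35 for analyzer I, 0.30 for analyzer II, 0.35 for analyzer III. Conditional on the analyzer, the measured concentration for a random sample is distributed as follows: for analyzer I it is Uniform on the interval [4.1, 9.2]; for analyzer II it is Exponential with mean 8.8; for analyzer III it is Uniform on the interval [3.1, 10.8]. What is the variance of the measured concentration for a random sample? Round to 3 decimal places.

Per component, I: μ=6.65, E[X²]=46.39; II: μ=8.8, E[X²]=154.88; III: μ=6.95, E[X²]=53.2433.
E[X] = 0.35·6.65 + 0.3·8.8 + 0.35·6.95 = 7.4.
E[X²] = 0.35·46.39 + 0.3·154.88 + 0.35·53.2433 = 81.3357.
Var(X) = E[X²] − (E[X])² = 81.3357 − 54.76 = 26.5757.

26.576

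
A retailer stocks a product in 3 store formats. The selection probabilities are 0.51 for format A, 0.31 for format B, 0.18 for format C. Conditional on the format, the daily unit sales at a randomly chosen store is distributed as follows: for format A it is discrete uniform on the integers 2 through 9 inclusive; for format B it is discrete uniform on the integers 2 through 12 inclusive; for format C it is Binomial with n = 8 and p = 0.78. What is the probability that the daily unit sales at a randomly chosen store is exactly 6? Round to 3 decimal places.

0.147

Conditional on each format, P(X = 6): A: 0.125; B: 0.0909091; C: 0.30519.
By total probability, P(X = 6) = 0.51·0.125 + 0.31·0.0909091 + 0.18·0.30519 = 0.146866.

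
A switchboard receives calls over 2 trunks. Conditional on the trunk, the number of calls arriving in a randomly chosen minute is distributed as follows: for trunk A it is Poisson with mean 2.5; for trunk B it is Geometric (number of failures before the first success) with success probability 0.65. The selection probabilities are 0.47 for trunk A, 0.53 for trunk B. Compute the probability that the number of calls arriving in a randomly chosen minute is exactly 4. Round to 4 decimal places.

0.0680

Conditional on each trunk, P(X = 4): A: 0.133602; B: 0.00975406.
By total probability, P(X = 4) = 0.47·0.133602 + 0.53·0.00975406 = 0.0679625.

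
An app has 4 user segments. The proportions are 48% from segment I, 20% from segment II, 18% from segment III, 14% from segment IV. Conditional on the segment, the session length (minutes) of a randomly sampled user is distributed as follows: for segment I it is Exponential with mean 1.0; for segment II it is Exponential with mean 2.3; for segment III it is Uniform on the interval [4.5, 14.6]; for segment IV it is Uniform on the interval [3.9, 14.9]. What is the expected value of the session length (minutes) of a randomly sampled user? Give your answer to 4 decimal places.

3.9750

Component means — I: 1; II: 2.3; III: 9.55; IV: 9.4.
E[X] = 0.48·1 + 0.2·2.3 + 0.18·9.55 + 0.14·9.4 = 3.975.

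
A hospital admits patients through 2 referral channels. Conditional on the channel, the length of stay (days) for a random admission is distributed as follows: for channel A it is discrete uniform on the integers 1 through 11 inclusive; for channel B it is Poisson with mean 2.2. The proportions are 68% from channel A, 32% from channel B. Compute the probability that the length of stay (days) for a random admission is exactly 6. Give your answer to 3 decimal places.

0.067

Conditional on each channel, P(X = 6): A: 0.0909091; B: 0.0174484.
By total probability, P(X = 6) = 0.68·0.0909091 + 0.32·0.0174484 = 0.0674017.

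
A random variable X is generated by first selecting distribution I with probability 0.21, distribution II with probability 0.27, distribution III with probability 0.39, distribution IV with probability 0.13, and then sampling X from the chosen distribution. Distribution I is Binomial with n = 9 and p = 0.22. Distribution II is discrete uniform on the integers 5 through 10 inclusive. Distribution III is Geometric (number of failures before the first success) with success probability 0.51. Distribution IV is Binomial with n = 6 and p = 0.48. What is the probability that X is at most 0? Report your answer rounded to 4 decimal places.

Conditional on each component, P(X ≤ 0): I: 0.106869; II: 0; III: 0.51; IV: 0.0197706.
By total probability, P(X ≤ 0) = 0.21·0.106869 + 0.27·0 + 0.39·0.51 + 0.13·0.0197706 = 0.223913.

0.2239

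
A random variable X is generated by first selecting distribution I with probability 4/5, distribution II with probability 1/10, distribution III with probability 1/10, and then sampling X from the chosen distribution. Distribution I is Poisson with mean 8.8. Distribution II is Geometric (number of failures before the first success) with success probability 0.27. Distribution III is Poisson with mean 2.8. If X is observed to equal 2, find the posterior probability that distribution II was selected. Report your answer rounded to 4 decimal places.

0.3354

Likelihoods P(X=2 | ·): I: 0.00583638; II: 0.143883; III: 0.238375.
Posterior ∝ prior × likelihood. Numerator for II: 0.1·0.143883 = 0.0143883.
Normalizing constant: 0.8·0.00583638 + 0.1·0.143883 + 0.1·0.238375 = 0.042895.
P(II | observation) = 0.0143883 / 0.042895 = 0.335431.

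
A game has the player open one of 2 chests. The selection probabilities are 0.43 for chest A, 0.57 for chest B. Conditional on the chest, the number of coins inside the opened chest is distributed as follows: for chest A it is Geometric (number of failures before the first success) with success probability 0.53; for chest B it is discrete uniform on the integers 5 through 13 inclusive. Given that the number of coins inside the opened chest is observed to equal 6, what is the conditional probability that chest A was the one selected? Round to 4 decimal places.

0.0373

Likelihoods P(X=6 | ·): A: 0.00571298; B: 0.111111.
Posterior ∝ prior × likelihood. Numerator for A: 0.43·0.00571298 = 0.00245658.
Normalizing constant: 0.43·0.00571298 + 0.57·0.111111 = 0.0657899.
P(A | observation) = 0.00245658 / 0.0657899 = 0.0373398.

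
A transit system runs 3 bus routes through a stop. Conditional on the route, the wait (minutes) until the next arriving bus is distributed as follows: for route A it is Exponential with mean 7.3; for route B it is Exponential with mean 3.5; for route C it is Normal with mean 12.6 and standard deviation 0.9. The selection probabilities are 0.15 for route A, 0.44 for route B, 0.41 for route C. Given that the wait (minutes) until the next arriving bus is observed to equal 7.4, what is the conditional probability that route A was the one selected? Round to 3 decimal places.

0.329

Likelihoods f(7.4 | ·): A: 0.0497088; B: 0.0344913; C: 2.49864e-08.
Posterior ∝ prior × likelihood. Numerator for A: 0.15·0.0497088 = 0.00745632.
Normalizing constant: 0.15·0.0497088 + 0.44·0.0344913 + 0.41·2.49864e-08 = 0.0226325.
P(A | observation) = 0.00745632 / 0.0226325 = 0.329452.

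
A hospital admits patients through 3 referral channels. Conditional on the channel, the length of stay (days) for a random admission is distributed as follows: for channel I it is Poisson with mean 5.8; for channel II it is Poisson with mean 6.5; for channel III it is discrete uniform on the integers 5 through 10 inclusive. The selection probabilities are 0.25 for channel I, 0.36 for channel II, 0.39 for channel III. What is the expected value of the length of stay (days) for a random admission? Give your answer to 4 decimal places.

6.7150

Component means — I: 5.8; II: 6.5; III: 7.5.
E[X] = 0.25·5.8 + 0.36·6.5 + 0.39·7.5 = 6.715.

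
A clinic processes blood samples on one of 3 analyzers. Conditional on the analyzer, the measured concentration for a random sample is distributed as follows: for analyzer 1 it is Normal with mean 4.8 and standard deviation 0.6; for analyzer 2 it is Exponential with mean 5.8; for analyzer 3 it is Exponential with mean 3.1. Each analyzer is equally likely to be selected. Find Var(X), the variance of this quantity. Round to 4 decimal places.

15.7789

Per component, 1: μ=4.8, E[X²]=23.4; 2: μ=5.8, E[X²]=67.28; 3: μ=3.1, E[X²]=19.22.
E[X] = 0.333333·4.8 + 0.333333·5.8 + 0.333333·3.1 = 4.56667.
E[X²] = 0.333333·23.4 + 0.333333·67.28 + 0.333333·19.22 = 36.6333.
Var(X) = E[X²] − (E[X])² = 36.6333 − 20.8544 = 15.7789.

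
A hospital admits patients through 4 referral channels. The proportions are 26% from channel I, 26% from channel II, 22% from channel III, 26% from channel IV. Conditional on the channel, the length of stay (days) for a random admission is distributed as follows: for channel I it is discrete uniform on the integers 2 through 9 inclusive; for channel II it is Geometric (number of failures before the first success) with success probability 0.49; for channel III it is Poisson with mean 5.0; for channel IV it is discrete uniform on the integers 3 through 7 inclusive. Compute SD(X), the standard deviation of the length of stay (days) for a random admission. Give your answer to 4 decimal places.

Per component, I: μ=5.5, E[X²]=35.5; II: μ=1.04082, E[X²]=3.20741; III: μ=5, E[X²]=30; IV: μ=5, E[X²]=27.
E[X] = 0.26·5.5 + 0.26·1.04082 + 0.22·5 + 0.26·5 = 4.10061.
E[X²] = 0.26·35.5 + 0.26·3.20741 + 0.22·30 + 0.26·27 = 23.6839.
Var(X) = E[X²] − (E[X])² = 23.6839 − 16.815 = 6.86891.
SD(X) = √6.86891 = 2.62086.

2.6209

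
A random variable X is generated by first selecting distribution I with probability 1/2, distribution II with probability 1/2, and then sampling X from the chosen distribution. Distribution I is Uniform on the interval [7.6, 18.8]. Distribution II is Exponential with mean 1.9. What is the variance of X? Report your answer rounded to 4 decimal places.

Per component, I: μ=13.2, E[X²]=184.693; II: μ=1.9, E[X²]=7.22.
E[X] = 0.5·13.2 + 0.5·1.9 = 7.55.
E[X²] = 0.5·184.693 + 0.5·7.22 = 95.9567.
Var(X) = E[X²] − (E[X])² = 95.9567 − 57.0025 = 38.9542.

38.9542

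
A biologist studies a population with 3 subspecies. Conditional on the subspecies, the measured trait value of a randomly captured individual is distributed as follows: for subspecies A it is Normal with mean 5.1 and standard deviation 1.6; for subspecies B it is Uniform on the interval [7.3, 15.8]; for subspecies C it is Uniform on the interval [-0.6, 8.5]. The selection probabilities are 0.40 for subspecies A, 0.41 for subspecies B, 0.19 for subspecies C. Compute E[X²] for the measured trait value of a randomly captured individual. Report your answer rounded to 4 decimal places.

For each component E[X²] = Var + (mean)², giving A: 28.57; B: 139.423; C: 22.5033.
Overall E[X²] = 0.4·28.57 + 0.41·139.423 + 0.19·22.5033 = 72.8672.

72.8672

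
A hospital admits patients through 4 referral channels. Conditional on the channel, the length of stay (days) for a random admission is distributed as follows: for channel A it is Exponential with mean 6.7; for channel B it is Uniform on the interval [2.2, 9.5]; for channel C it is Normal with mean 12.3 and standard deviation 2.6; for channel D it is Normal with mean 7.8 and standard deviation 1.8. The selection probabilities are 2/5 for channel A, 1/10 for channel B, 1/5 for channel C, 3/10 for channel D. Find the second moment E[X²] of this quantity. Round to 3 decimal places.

90.612

For each component E[X²] = Var + (mean)², giving A: 89.78; B: 38.6633; C: 158.05; D: 64.08.
Overall E[X²] = 0.4·89.78 + 0.1·38.6633 + 0.2·158.05 + 0.3·64.08 = 90.6123.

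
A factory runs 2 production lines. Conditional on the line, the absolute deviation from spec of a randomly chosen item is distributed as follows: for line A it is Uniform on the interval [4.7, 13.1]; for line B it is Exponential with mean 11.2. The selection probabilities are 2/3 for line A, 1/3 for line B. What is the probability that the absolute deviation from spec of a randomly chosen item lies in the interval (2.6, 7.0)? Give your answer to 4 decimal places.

Conditional on each line, P(2.6 < X < 7.0): A: 0.27381; B: 0.257571.
By total probability, P(2.6 < X < 7.0) = 0.666667·0.27381 + 0.333333·0.257571 = 0.268397.

0.2684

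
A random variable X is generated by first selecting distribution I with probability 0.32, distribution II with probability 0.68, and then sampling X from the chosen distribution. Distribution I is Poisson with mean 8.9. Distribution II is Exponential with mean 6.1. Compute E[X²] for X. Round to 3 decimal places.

78.801

For each component E[X²] = Var + (mean)², giving I: 88.11; II: 74.42.
Overall E[X²] = 0.32·88.11 + 0.68·74.42 = 78.8008.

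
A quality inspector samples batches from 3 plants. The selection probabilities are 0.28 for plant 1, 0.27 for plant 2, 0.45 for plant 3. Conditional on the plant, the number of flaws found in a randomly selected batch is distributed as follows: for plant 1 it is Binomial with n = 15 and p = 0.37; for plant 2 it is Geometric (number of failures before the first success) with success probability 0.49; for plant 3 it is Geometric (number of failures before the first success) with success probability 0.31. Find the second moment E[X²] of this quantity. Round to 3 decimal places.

15.930

For each component E[X²] = Var + (mean)², giving 1: 34.299; 2: 3.20741; 3: 12.1342.
Overall E[X²] = 0.28·34.299 + 0.27·3.20741 + 0.45·12.1342 = 15.9301.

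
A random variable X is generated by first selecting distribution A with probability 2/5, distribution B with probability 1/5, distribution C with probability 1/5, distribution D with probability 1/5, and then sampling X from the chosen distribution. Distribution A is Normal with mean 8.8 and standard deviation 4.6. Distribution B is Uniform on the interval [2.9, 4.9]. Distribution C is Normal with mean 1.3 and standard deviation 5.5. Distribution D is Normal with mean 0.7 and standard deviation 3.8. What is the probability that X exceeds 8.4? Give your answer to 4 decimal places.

0.2378

Conditional on each component, P(X > 8.4): A: 0.534647; B: 0; C: 0.0983676; D: 0.0213662.
By total probability, P(X > 8.4) = 0.4·0.534647 + 0.2·0 + 0.2·0.0983676 + 0.2·0.0213662 = 0.237806.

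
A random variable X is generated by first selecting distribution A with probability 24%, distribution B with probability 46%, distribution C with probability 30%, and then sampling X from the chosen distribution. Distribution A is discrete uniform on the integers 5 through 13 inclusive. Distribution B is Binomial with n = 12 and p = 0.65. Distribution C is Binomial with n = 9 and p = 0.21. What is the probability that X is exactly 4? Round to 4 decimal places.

Conditional on each component, P(X = 4): A: 0; B: 0.0198977; C: 0.0754021.
By total probability, P(X = 4) = 0.24·0 + 0.46·0.0198977 + 0.3·0.0754021 = 0.0317736.

0.0318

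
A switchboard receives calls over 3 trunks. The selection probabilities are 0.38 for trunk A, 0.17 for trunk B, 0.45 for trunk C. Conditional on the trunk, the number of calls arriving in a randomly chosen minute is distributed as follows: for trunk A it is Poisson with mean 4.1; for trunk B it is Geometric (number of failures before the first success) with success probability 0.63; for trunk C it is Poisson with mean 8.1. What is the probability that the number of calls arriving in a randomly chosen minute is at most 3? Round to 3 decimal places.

0.342

Conditional on each trunk, P(X ≤ 3): A: 0.414182; B: 0.981258; C: 0.0396053.
By total probability, P(X ≤ 3) = 0.38·0.414182 + 0.17·0.981258 + 0.45·0.0396053 = 0.342025.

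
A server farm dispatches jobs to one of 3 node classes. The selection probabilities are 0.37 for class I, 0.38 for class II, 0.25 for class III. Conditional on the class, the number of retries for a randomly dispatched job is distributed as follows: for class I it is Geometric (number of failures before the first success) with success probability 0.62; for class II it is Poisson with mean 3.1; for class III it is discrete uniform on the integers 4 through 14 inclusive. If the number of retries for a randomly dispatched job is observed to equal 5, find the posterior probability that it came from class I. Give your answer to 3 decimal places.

0.028

Likelihoods P(X=5 | ·): I: 0.00491258; II: 0.107477; III: 0.0909091.
Posterior ∝ prior × likelihood. Numerator for I: 0.37·0.00491258 = 0.00181765.
Normalizing constant: 0.37·0.00491258 + 0.38·0.107477 + 0.25·0.0909091 = 0.0653861.
P(I | observation) = 0.00181765 / 0.0653861 = 0.0277988.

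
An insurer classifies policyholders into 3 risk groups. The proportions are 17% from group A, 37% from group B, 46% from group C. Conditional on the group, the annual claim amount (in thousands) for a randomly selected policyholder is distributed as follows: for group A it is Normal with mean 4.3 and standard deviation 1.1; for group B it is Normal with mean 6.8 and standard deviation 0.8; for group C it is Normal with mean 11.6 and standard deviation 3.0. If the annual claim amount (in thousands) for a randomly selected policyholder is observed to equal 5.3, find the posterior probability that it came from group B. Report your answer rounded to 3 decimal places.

Likelihoods f(5.3 | ·): A: 0.239915; B: 0.0859828; C: 0.0146612.
Posterior ∝ prior × likelihood. Numerator for B: 0.37·0.0859828 = 0.0318137.
Normalizing constant: 0.17·0.239915 + 0.37·0.0859828 + 0.46·0.0146612 = 0.0793433.
P(B | observation) = 0.0318137 / 0.0793433 = 0.400962.

0.401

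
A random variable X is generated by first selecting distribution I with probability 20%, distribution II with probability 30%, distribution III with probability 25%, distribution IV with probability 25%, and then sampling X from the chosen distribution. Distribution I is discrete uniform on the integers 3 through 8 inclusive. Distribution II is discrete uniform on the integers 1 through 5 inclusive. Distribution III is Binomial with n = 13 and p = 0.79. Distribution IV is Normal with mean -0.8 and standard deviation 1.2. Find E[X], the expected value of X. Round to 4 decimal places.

Component means — I: 5.5; II: 3; III: 10.27; IV: -0.8.
E[X] = 0.2·5.5 + 0.3·3 + 0.25·10.27 + 0.25·-0.8 = 4.3675.

4.3675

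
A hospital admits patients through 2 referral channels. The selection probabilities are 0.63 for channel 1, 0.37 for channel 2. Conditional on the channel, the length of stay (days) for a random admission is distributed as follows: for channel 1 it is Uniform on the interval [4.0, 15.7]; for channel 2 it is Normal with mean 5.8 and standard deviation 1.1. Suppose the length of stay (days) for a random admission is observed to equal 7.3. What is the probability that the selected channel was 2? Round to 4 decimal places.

Likelihoods f(7.3 | ·): 1: 0.0854701; 2: 0.14313.
Posterior ∝ prior × likelihood. Numerator for 2: 0.37·0.14313 = 0.0529582.
Normalizing constant: 0.63·0.0854701 + 0.37·0.14313 = 0.106804.
P(2 | observation) = 0.0529582 / 0.106804 = 0.495843.

0.4958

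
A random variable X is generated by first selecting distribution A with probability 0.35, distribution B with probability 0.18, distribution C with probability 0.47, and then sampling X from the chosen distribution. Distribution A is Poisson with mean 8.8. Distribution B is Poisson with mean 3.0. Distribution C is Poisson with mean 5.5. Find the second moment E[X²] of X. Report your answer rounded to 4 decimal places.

49.1465

For each component E[X²] = Var + (mean)², giving A: 86.24; B: 12; C: 35.75.
Overall E[X²] = 0.35·86.24 + 0.18·12 + 0.47·35.75 = 49.1465.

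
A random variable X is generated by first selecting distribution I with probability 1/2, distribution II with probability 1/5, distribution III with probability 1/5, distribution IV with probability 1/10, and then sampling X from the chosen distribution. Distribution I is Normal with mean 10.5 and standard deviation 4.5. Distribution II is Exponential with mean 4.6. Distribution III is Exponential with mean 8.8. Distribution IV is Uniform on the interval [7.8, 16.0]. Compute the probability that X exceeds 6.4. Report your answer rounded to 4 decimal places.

Conditional on each component, P(X > 6.4): I: 0.818882; II: 0.248751; III: 0.483225; IV: 1.
By total probability, P(X > 6.4) = 0.5·0.818882 + 0.2·0.248751 + 0.2·0.483225 + 0.1·1 = 0.655836.

0.6558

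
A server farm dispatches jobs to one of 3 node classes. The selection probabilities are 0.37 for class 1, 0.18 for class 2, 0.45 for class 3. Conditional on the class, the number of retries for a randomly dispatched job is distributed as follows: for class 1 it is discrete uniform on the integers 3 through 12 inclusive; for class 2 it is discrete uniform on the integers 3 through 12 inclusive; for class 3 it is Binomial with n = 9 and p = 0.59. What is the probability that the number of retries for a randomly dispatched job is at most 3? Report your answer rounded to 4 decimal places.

0.1049

Conditional on each class, P(X ≤ 3): 1: 0.1; 2: 0.1; 3: 0.110921.
By total probability, P(X ≤ 3) = 0.37·0.1 + 0.18·0.1 + 0.45·0.110921 = 0.104915.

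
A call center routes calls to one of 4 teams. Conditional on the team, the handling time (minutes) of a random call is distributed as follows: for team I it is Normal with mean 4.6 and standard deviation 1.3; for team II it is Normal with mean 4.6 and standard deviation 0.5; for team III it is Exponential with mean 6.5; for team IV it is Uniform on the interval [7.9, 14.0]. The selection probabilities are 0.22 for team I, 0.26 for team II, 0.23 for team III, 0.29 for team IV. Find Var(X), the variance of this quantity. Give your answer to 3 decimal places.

Per component, I: μ=4.6, E[X²]=22.85; II: μ=4.6, E[X²]=21.41; III: μ=6.5, E[X²]=84.5; IV: μ=10.95, E[X²]=123.003.
E[X] = 0.22·4.6 + 0.26·4.6 + 0.23·6.5 + 0.29·10.95 = 6.8785.
E[X²] = 0.22·22.85 + 0.26·21.41 + 0.23·84.5 + 0.29·123.003 = 65.6996.
Var(X) = E[X²] − (E[X])² = 65.6996 − 47.3138 = 18.3858.

18.386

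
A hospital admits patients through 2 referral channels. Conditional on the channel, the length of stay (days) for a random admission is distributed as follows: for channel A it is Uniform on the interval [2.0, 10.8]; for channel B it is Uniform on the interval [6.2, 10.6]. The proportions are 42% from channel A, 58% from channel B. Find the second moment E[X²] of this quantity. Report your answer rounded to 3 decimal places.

61.774

For each component E[X²] = Var + (mean)², giving A: 47.4133; B: 72.1733.
Overall E[X²] = 0.42·47.4133 + 0.58·72.1733 = 61.7741.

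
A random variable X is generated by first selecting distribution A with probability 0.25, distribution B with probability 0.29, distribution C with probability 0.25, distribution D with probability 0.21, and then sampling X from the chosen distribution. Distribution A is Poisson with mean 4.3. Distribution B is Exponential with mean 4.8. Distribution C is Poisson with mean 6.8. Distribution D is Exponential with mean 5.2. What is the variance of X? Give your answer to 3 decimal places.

16.020

Per component, A: μ=4.3, E[X²]=22.79; B: μ=4.8, E[X²]=46.08; C: μ=6.8, E[X²]=53.04; D: μ=5.2, E[X²]=54.08.
E[X] = 0.25·4.3 + 0.29·4.8 + 0.25·6.8 + 0.21·5.2 = 5.259.
E[X²] = 0.25·22.79 + 0.29·46.08 + 0.25·53.04 + 0.21·54.08 = 43.6775.
Var(X) = E[X²] − (E[X])² = 43.6775 − 27.6571 = 16.0204.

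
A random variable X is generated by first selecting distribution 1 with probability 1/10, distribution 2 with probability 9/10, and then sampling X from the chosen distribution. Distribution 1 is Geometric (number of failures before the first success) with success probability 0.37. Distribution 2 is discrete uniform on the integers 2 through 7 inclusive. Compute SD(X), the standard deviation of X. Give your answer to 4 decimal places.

1.9466

Per component, 1: μ=1.7027, E[X²]=7.5011; 2: μ=4.5, E[X²]=23.1667.
E[X] = 0.1·1.7027 + 0.9·4.5 = 4.22027.
E[X²] = 0.1·7.5011 + 0.9·23.1667 = 21.6001.
Var(X) = E[X²] − (E[X])² = 21.6001 − 17.8107 = 3.78943.
SD(X) = √3.78943 = 1.94665.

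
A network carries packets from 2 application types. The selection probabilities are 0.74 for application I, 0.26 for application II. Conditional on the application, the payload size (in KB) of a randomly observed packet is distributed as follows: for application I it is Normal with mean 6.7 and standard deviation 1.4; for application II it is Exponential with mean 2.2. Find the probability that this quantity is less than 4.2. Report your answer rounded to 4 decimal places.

0.2489

Conditional on each application, P(X < 4.2): I: 0.0370728; II: 0.851785.
By total probability, P(X < 4.2) = 0.74·0.0370728 + 0.26·0.851785 = 0.248898.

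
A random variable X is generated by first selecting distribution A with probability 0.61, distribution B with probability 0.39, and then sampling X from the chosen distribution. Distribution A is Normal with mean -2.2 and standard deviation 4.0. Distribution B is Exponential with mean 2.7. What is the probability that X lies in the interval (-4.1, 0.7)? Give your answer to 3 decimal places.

Conditional on each component, P(-4.1 < X < 0.7): A: 0.44838; B: 0.228377.
By total probability, P(-4.1 < X < 0.7) = 0.61·0.44838 + 0.39·0.228377 = 0.362579.

0.363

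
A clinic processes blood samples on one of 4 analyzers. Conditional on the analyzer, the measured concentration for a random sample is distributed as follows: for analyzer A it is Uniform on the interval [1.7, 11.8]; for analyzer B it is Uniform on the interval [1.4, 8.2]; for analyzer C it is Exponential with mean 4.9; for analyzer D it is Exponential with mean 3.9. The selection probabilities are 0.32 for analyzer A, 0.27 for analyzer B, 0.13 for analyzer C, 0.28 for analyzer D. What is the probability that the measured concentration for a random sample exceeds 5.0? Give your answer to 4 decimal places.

0.4671

Conditional on each analyzer, P(X > 5.0): A: 0.673267; B: 0.470588; C: 0.360448; D: 0.277468.
By total probability, P(X > 5.0) = 0.32·0.673267 + 0.27·0.470588 + 0.13·0.360448 + 0.28·0.277468 = 0.467053.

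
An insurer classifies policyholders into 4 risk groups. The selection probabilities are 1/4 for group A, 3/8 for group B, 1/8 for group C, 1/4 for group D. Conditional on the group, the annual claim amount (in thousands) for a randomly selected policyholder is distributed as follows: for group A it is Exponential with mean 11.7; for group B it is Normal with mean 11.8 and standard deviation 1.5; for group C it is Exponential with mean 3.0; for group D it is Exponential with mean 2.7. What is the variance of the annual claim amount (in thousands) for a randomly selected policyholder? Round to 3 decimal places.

Per component, A: μ=11.7, E[X²]=273.78; B: μ=11.8, E[X²]=141.49; C: μ=3, E[X²]=18; D: μ=2.7, E[X²]=14.58.
E[X] = 0.25·11.7 + 0.375·11.8 + 0.125·3 + 0.25·2.7 = 8.4.
E[X²] = 0.25·273.78 + 0.375·141.49 + 0.125·18 + 0.25·14.58 = 127.399.
Var(X) = E[X²] − (E[X])² = 127.399 − 70.56 = 56.8387.

56.839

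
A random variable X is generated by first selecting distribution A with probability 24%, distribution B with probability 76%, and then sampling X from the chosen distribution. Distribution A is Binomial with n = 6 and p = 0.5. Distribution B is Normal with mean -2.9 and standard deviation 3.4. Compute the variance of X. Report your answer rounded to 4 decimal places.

Per component, A: μ=3, E[X²]=10.5; B: μ=-2.9, E[X²]=19.97.
E[X] = 0.24·3 + 0.76·-2.9 = -1.484.
E[X²] = 0.24·10.5 + 0.76·19.97 = 17.6972.
Var(X) = E[X²] − (E[X])² = 17.6972 − 2.20226 = 15.4949.

15.4949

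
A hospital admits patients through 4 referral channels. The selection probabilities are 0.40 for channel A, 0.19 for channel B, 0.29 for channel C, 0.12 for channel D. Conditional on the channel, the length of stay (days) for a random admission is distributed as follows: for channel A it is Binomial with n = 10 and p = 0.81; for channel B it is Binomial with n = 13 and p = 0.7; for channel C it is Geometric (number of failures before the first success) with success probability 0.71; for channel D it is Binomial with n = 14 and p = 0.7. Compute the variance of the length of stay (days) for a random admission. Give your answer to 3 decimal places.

Per component, A: μ=8.1, E[X²]=67.149; B: μ=9.1, E[X²]=85.54; C: μ=0.408451, E[X²]=0.742115; D: μ=9.8, E[X²]=98.98.
E[X] = 0.4·8.1 + 0.19·9.1 + 0.29·0.408451 + 0.12·9.8 = 6.26345.
E[X²] = 0.4·67.149 + 0.19·85.54 + 0.29·0.742115 + 0.12·98.98 = 55.205.
Var(X) = E[X²] − (E[X])² = 55.205 − 39.2308 = 15.9742.

15.974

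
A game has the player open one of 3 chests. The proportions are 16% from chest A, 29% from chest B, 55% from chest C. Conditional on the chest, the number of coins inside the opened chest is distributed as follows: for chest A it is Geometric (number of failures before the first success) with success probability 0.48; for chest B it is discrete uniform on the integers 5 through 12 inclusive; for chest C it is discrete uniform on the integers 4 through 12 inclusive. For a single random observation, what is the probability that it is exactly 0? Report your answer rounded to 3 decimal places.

Conditional on each chest, P(X = 0): A: 0.48; B: 0; C: 0.
By total probability, P(X = 0) = 0.16·0.48 + 0.29·0 + 0.55·0 = 0.0768.

0.077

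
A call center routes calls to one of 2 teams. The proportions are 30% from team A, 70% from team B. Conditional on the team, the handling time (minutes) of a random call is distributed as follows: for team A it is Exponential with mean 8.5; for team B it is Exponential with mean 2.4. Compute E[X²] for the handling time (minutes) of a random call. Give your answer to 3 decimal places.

For each component E[X²] = Var + (mean)², giving A: 144.5; B: 11.52.
Overall E[X²] = 0.3·144.5 + 0.7·11.52 = 51.414.

51.414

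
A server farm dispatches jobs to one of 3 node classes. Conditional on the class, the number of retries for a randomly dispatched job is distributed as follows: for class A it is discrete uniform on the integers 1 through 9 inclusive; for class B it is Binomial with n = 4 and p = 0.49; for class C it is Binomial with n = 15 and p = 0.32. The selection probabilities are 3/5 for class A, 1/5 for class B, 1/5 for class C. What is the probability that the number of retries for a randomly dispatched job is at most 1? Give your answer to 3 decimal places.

0.137

Conditional on each class, P(X ≤ 1): A: 0.111111; B: 0.327648; C: 0.0247688.
By total probability, P(X ≤ 1) = 0.6·0.111111 + 0.2·0.327648 + 0.2·0.0247688 = 0.13715.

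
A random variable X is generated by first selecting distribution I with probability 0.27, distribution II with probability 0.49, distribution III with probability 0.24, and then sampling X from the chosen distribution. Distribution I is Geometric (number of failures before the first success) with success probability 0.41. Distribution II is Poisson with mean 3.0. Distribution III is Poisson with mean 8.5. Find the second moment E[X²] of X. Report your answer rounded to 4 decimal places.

26.7668

For each component E[X²] = Var + (mean)², giving I: 5.58061; II: 12; III: 80.75.
Overall E[X²] = 0.27·5.58061 + 0.49·12 + 0.24·80.75 = 26.7668.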